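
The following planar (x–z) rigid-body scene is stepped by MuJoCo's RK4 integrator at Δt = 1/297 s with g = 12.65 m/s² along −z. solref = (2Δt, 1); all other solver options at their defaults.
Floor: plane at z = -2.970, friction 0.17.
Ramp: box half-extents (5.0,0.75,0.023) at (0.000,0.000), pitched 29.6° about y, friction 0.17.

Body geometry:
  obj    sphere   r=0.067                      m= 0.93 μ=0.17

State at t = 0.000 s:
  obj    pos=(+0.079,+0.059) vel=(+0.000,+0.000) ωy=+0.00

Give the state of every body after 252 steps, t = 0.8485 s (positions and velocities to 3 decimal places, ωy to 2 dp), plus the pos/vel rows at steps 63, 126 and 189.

State at t = 0.8485 s:
  obj    pos=(+1.476,-0.735) vel=(+3.293,-1.871) ωy=+56.51

Key-timestep trajectory:
   step    t(s)  obj.x    obj.z    obj.vx   obj.vz 
     63  0.2121   +0.166  +0.009  +0.823  -0.468
    126  0.4242   +0.428  -0.140  +1.647  -0.935
    189  0.6364   +0.865  -0.388  +2.470  -1.403


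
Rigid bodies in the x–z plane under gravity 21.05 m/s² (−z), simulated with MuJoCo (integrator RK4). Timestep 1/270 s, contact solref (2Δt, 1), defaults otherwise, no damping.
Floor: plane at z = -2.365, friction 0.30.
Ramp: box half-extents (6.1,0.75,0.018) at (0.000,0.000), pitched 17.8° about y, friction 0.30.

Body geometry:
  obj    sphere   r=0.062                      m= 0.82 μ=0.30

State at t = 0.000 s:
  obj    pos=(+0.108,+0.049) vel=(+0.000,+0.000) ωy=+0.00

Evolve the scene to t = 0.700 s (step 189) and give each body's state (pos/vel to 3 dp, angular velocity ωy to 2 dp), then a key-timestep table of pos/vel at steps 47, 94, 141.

State at t = 0.700 s:
  obj    pos=(+1.180,-0.295) vel=(+3.063,-0.984) ωy=+51.89

Key-timestep trajectory:
   step    t(s)  obj.x    obj.z    obj.vx   obj.vz 
     47  0.1741   +0.174  +0.028  +0.762  -0.245
     94  0.3481   +0.373  -0.036  +1.524  -0.489
    141  0.5222   +0.705  -0.142  +2.286  -0.734


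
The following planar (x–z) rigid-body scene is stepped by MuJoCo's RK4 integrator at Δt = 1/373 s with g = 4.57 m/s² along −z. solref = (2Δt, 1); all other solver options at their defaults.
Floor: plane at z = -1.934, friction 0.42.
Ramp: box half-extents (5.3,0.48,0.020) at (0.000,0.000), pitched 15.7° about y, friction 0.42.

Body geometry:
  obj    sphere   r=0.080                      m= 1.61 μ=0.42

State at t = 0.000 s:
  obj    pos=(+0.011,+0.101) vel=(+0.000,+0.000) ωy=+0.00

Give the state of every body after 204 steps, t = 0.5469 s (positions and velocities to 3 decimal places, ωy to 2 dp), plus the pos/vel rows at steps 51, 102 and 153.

State at t = 0.5469 s:
  obj    pos=(+0.138,+0.065) vel=(+0.465,-0.131) ωy=+6.04

Key-timestep trajectory:
   step    t(s)  obj.x    obj.z    obj.vx   obj.vz 
     51  0.1367   +0.019  +0.099  +0.116  -0.033
    102  0.2735   +0.043  +0.092  +0.233  -0.065
    153  0.4102   +0.083  +0.081  +0.349  -0.098


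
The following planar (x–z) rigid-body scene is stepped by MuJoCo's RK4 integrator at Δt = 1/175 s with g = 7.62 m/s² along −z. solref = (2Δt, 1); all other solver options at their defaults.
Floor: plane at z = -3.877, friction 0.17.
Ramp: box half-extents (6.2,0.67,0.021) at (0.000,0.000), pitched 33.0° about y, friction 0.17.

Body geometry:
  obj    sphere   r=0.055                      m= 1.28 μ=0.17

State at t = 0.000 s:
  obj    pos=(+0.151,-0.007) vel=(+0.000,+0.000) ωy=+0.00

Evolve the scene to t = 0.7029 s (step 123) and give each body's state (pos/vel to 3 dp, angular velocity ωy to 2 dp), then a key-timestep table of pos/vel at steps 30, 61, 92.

State at t = 0.7029 s:
  obj    pos=(+0.786,-0.420) vel=(+1.806,-1.172) ωy=+34.70

Key-timestep trajectory:
   step    t(s)  obj.x    obj.z    obj.vx   obj.vz 
     30  0.1714   +0.189  -0.032  +0.444  -0.278
     61  0.3486   +0.307  -0.109  +0.892  -0.590
     92  0.5257   +0.506  -0.238  +1.359  -0.858


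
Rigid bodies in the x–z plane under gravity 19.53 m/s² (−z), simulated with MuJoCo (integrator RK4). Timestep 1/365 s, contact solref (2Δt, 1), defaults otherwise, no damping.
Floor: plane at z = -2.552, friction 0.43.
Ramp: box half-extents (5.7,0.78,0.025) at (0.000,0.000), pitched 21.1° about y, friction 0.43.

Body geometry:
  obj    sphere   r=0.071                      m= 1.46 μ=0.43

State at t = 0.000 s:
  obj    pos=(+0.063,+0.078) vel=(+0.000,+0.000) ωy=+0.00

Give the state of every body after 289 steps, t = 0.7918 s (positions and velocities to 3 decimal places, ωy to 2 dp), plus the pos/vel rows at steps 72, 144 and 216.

State at t = 0.7918 s:
  obj    pos=(+1.532,-0.488) vel=(+3.710,-1.431) ωy=+56.00

Key-timestep trajectory:
   step    t(s)  obj.x    obj.z    obj.vx   obj.vz 
     72  0.1973   +0.154  +0.043  +0.924  -0.357
    144  0.3945   +0.428  -0.062  +1.849  -0.713
    216  0.5918   +0.884  -0.238  +2.773  -1.070


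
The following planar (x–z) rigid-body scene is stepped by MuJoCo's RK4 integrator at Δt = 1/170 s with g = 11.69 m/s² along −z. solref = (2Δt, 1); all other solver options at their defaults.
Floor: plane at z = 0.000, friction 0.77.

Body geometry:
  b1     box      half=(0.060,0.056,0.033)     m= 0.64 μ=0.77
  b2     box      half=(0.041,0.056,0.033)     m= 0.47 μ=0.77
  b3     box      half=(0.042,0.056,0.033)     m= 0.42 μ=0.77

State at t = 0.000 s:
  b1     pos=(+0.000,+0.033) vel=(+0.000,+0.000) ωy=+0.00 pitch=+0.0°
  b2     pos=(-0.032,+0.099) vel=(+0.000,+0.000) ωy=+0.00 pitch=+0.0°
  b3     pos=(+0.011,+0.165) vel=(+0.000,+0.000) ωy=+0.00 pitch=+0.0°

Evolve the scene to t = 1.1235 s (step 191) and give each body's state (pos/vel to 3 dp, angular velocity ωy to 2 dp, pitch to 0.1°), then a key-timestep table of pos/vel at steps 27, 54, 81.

State at t = 1.1235 s:
  b1     pos=(+0.000,+0.033) vel=(+0.000,+0.000) ωy=+0.00 pitch=+0.0°
  b2     pos=(-0.032,+0.099) vel=(+0.000,+0.000) ωy=+0.00 pitch=+0.0°
  b3     pos=(+0.111,+0.033) vel=(+0.000,+0.000) ωy=+0.00 pitch=+180.0°

Key-timestep trajectory:
   step    t(s)  b1.x    b1.z    b1.vx   b1.vz   b2.x    b2.z    b2.vx   b2.vz   b3.x    b3.z    b3.vx   b3.vz 
     27  0.1588   +0.000  +0.033  +0.000  +0.000   -0.032  +0.099  -0.001  +0.000   +0.018  +0.164  +0.123  -0.035
     54  0.3176   +0.000  +0.033  +0.002  -0.003   -0.032  +0.099  +0.005  -0.001   +0.055  +0.105  +0.220  -0.029
     81  0.4765   +0.000  +0.033  +0.000  +0.000   -0.032  +0.099  +0.000  +0.000   +0.097  +0.086  +0.349  -0.604


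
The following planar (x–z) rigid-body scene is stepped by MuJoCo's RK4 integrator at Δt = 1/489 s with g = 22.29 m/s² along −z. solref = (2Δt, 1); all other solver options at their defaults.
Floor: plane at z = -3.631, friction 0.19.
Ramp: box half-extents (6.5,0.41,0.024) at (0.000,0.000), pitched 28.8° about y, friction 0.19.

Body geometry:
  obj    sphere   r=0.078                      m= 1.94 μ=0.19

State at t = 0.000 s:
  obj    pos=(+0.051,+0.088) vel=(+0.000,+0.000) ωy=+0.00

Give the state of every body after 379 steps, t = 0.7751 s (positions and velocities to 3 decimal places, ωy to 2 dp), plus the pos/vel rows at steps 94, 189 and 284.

State at t = 0.7751 s:
  obj    pos=(+2.070,-1.022) vel=(+5.210,-2.864) ωy=+76.20

Key-timestep trajectory:
   step    t(s)  obj.x    obj.z    obj.vx   obj.vz 
     94  0.1922   +0.175  +0.020  +1.292  -0.710
    189  0.3865   +0.553  -0.188  +2.598  -1.428
    284  0.5808   +1.185  -0.535  +3.904  -2.146


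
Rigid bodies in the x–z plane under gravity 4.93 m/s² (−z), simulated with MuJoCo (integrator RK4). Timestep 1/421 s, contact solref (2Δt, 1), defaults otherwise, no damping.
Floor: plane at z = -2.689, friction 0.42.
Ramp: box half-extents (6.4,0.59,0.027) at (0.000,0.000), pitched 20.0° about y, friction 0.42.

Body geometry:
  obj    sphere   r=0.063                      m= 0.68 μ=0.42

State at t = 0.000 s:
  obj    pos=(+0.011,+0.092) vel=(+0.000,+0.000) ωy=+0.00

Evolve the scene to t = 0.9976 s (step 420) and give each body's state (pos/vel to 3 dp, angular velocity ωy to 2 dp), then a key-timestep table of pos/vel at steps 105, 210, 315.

State at t = 0.9976 s:
  obj    pos=(+0.574,-0.113) vel=(+1.129,-0.411) ωy=+19.07

Key-timestep trajectory:
   step    t(s)  obj.x    obj.z    obj.vx   obj.vz 
    105  0.2494   +0.046  +0.079  +0.282  -0.103
    210  0.4988   +0.152  +0.041  +0.565  -0.205
    315  0.7482   +0.328  -0.024  +0.847  -0.308


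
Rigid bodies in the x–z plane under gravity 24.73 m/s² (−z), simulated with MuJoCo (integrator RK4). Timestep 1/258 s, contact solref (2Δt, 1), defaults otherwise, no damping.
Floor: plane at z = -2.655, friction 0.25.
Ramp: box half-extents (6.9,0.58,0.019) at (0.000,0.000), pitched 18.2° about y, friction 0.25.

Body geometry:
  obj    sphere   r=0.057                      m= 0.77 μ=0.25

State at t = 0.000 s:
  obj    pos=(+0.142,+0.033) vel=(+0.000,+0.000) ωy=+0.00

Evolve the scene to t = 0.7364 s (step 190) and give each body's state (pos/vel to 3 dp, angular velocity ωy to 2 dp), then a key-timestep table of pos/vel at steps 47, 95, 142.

State at t = 0.7364 s:
  obj    pos=(+1.563,-0.434) vel=(+3.860,-1.269) ωy=+71.27

Key-timestep trajectory:
   step    t(s)  obj.x    obj.z    obj.vx   obj.vz 
     47  0.1822   +0.229  +0.005  +0.955  -0.314
     95  0.3682   +0.497  -0.084  +1.930  -0.635
    142  0.5504   +0.936  -0.228  +2.885  -0.948


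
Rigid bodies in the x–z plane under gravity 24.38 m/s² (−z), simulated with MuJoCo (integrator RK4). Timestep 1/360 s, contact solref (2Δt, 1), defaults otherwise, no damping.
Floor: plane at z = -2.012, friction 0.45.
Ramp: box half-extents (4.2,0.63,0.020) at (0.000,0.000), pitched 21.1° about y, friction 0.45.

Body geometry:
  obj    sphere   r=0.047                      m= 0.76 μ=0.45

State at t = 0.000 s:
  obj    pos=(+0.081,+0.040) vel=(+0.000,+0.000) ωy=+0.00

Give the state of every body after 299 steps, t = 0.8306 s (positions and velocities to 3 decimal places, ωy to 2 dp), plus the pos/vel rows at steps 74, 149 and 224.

State at t = 0.8306 s:
  obj    pos=(+2.098,-0.738) vel=(+4.858,-1.874) ωy=+110.77

Key-timestep trajectory:
   step    t(s)  obj.x    obj.z    obj.vx   obj.vz 
     74  0.2056   +0.205  -0.007  +1.202  -0.464
    149  0.4139   +0.582  -0.153  +2.421  -0.934
    224  0.6222   +1.213  -0.396  +3.639  -1.404


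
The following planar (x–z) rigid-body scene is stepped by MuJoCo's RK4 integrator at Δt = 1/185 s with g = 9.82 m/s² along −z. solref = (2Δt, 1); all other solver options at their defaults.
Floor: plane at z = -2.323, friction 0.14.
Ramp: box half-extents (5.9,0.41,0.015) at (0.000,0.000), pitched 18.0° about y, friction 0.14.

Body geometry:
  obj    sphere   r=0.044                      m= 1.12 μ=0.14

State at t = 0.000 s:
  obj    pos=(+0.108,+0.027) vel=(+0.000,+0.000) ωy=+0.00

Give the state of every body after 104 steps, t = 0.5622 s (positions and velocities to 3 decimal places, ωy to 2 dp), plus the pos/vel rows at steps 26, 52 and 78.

State at t = 0.5622 s:
  obj    pos=(+0.434,-0.079) vel=(+1.159,-0.377) ωy=+27.68

Key-timestep trajectory:
   step    t(s)  obj.x    obj.z    obj.vx   obj.vz 
     26  0.1405   +0.128  +0.020  +0.290  -0.094
     52  0.2811   +0.189  +0.000  +0.580  -0.188
     78  0.4216   +0.291  -0.033  +0.869  -0.282


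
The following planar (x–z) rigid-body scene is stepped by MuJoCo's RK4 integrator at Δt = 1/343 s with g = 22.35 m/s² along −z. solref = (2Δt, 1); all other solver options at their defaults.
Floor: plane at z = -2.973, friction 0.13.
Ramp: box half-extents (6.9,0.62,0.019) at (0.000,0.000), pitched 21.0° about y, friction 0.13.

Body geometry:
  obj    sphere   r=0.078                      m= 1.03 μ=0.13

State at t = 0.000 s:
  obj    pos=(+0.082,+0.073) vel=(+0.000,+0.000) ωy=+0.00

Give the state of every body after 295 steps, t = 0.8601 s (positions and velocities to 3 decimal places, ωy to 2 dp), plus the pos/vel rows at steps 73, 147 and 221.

State at t = 0.8601 s:
  obj    pos=(+2.058,-0.686) vel=(+4.594,-1.763) ωy=+63.07

Key-timestep trajectory:
   step    t(s)  obj.x    obj.z    obj.vx   obj.vz 
     73  0.2128   +0.203  +0.026  +1.137  -0.436
    147  0.4286   +0.573  -0.116  +2.289  -0.879
    221  0.6443   +1.191  -0.353  +3.442  -1.321


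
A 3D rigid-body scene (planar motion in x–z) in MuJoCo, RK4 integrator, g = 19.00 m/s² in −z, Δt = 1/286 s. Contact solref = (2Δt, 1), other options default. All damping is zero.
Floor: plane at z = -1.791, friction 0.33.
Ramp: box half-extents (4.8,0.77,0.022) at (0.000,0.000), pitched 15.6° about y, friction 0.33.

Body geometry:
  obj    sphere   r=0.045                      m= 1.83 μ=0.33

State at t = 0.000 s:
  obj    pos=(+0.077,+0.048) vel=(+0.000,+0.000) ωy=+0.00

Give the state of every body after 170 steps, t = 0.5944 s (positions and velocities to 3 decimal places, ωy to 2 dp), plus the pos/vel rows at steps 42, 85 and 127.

State at t = 0.5944 s:
  obj    pos=(+0.698,-0.125) vel=(+2.090,-0.583) ωy=+48.20

Key-timestep trajectory:
   step    t(s)  obj.x    obj.z    obj.vx   obj.vz 
     42  0.1469   +0.115  +0.037  +0.516  -0.144
     85  0.2972   +0.232  +0.005  +1.045  -0.292
    127  0.4441   +0.424  -0.049  +1.561  -0.436


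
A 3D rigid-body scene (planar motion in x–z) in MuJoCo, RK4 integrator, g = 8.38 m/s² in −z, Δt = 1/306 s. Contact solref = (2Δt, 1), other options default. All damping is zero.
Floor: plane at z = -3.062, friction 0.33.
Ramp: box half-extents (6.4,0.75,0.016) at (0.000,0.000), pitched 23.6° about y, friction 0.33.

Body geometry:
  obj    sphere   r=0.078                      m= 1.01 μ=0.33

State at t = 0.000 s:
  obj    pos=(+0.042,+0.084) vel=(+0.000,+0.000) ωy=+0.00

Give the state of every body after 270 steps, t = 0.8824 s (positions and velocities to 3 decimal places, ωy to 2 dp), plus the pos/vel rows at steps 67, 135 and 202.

State at t = 0.8824 s:
  obj    pos=(+0.897,-0.289) vel=(+1.938,-0.847) ωy=+27.10

Key-timestep trajectory:
   step    t(s)  obj.x    obj.z    obj.vx   obj.vz 
     67  0.2190   +0.095  +0.061  +0.481  -0.210
    135  0.4412   +0.256  -0.009  +0.969  -0.423
    202  0.6601   +0.521  -0.125  +1.450  -0.633


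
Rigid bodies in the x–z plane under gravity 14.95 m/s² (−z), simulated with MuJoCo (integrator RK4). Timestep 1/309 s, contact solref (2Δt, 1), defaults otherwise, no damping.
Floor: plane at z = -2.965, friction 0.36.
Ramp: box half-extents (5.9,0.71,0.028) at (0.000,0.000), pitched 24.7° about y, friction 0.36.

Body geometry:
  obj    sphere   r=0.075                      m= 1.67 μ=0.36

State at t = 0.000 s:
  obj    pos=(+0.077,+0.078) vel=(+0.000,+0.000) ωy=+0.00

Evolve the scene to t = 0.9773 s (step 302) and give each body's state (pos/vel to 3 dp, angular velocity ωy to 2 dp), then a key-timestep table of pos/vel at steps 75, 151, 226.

State at t = 0.9773 s:
  obj    pos=(+2.013,-0.813) vel=(+3.962,-1.822) ωy=+58.14

Key-timestep trajectory:
   step    t(s)  obj.x    obj.z    obj.vx   obj.vz 
     75  0.2427   +0.196  +0.023  +0.984  -0.453
    151  0.4887   +0.561  -0.145  +1.981  -0.911
    226  0.7314   +1.161  -0.421  +2.965  -1.364


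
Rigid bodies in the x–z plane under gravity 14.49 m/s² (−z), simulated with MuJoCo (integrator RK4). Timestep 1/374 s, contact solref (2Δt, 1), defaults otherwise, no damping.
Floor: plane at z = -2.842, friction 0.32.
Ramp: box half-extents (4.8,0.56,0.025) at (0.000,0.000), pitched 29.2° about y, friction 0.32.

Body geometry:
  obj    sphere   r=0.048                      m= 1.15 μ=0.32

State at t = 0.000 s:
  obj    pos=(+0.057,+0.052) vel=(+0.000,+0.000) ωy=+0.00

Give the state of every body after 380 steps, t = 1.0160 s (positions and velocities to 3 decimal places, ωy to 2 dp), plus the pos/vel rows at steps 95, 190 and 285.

State at t = 1.0160 s:
  obj    pos=(+2.332,-1.220) vel=(+4.478,-2.503) ωy=+106.87

Key-timestep trajectory:
   step    t(s)  obj.x    obj.z    obj.vx   obj.vz 
     95  0.2540   +0.199  -0.028  +1.120  -0.626
    190  0.5080   +0.626  -0.266  +2.239  -1.251
    285  0.7620   +1.337  -0.663  +3.359  -1.877


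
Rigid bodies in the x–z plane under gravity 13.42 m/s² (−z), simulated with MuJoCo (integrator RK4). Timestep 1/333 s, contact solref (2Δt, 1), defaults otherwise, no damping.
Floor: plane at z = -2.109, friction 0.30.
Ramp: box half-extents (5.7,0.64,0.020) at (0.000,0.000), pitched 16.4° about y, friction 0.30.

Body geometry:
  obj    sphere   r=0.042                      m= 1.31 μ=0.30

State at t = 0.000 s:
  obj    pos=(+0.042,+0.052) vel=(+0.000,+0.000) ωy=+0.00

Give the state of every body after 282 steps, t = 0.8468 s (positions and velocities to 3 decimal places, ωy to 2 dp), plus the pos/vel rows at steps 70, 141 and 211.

State at t = 0.8468 s:
  obj    pos=(+0.973,-0.222) vel=(+2.199,-0.647) ωy=+54.56

Key-timestep trajectory:
   step    t(s)  obj.x    obj.z    obj.vx   obj.vz 
     70  0.2102   +0.099  +0.035  +0.546  -0.161
    141  0.4234   +0.275  -0.016  +1.099  -0.324
    211  0.6336   +0.563  -0.101  +1.645  -0.484


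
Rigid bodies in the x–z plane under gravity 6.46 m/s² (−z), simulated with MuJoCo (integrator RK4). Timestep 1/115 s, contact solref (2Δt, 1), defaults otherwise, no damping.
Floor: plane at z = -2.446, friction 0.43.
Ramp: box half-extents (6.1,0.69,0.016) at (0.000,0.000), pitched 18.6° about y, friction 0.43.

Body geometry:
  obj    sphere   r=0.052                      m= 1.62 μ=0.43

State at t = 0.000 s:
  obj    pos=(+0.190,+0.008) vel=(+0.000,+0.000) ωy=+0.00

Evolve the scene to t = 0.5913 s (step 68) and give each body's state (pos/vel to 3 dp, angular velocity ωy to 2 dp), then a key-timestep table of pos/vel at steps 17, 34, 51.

State at t = 0.5913 s:
  obj    pos=(+0.434,-0.074) vel=(+0.825,-0.278) ωy=+16.73

Key-timestep trajectory:
   step    t(s)  obj.x    obj.z    obj.vx   obj.vz 
     17  0.1478   +0.205  +0.003  +0.206  -0.069
     34  0.2957   +0.251  -0.013  +0.412  -0.139
     51  0.4435   +0.327  -0.038  +0.619  -0.208


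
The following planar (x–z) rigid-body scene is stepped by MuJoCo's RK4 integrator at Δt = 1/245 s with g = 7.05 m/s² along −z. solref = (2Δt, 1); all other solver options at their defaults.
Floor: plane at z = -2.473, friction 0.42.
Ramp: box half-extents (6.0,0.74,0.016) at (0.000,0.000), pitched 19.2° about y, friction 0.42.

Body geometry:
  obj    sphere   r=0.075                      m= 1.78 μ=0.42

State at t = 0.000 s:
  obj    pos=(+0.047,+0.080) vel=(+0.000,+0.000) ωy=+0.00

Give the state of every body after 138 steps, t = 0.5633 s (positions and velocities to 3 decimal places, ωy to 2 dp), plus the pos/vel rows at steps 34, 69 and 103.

State at t = 0.5633 s:
  obj    pos=(+0.295,-0.006) vel=(+0.881,-0.307) ωy=+12.43

Key-timestep trajectory:
   step    t(s)  obj.x    obj.z    obj.vx   obj.vz 
     34  0.1388   +0.062  +0.075  +0.217  -0.076
     69  0.2816   +0.109  +0.058  +0.441  -0.153
    103  0.4204   +0.185  +0.032  +0.658  -0.229


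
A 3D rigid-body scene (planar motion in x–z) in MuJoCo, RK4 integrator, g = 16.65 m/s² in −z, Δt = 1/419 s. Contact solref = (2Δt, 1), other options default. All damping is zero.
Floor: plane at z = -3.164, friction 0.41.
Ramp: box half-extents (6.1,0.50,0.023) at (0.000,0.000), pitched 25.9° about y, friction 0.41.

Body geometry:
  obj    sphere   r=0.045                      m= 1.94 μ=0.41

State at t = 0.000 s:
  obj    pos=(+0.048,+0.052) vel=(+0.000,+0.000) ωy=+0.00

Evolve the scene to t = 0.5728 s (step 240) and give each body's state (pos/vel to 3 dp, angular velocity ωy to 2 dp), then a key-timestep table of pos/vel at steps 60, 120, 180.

State at t = 0.5728 s:
  obj    pos=(+0.815,-0.320) vel=(+2.677,-1.300) ωy=+66.11

Key-timestep trajectory:
   step    t(s)  obj.x    obj.z    obj.vx   obj.vz 
     60  0.1432   +0.096  +0.029  +0.669  -0.325
    120  0.2864   +0.240  -0.041  +1.338  -0.650
    180  0.4296   +0.479  -0.157  +2.008  -0.975


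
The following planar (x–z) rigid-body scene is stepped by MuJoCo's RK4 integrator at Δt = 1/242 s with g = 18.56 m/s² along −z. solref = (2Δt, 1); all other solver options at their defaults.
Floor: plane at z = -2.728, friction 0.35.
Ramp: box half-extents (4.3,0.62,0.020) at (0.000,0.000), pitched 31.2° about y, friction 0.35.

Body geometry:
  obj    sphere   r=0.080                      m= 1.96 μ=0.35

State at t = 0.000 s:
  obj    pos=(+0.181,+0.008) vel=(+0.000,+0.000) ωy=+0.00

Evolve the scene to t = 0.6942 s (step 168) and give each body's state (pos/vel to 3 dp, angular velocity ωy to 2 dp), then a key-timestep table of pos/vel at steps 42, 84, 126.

State at t = 0.6942 s:
  obj    pos=(+1.596,-0.850) vel=(+4.078,-2.470) ωy=+59.58

Key-timestep trajectory:
   step    t(s)  obj.x    obj.z    obj.vx   obj.vz 
     42  0.1736   +0.269  -0.046  +1.020  -0.618
     84  0.3471   +0.535  -0.207  +2.039  -1.235
    126  0.5207   +0.977  -0.475  +3.059  -1.852


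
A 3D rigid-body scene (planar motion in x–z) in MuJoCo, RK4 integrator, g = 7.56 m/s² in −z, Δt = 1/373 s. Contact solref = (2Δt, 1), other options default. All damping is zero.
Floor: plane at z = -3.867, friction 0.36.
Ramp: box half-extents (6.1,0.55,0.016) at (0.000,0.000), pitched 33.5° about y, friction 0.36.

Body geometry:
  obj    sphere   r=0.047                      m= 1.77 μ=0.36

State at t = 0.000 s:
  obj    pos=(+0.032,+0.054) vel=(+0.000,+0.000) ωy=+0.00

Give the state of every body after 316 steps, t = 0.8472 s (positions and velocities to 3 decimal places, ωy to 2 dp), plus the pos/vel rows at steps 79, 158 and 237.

State at t = 0.8472 s:
  obj    pos=(+0.924,-0.536) vel=(+2.106,-1.394) ωy=+53.72

Key-timestep trajectory:
   step    t(s)  obj.x    obj.z    obj.vx   obj.vz 
     79  0.2118   +0.088  +0.017  +0.526  -0.348
    158  0.4236   +0.255  -0.093  +1.053  -0.697
    237  0.6354   +0.534  -0.278  +1.579  -1.045


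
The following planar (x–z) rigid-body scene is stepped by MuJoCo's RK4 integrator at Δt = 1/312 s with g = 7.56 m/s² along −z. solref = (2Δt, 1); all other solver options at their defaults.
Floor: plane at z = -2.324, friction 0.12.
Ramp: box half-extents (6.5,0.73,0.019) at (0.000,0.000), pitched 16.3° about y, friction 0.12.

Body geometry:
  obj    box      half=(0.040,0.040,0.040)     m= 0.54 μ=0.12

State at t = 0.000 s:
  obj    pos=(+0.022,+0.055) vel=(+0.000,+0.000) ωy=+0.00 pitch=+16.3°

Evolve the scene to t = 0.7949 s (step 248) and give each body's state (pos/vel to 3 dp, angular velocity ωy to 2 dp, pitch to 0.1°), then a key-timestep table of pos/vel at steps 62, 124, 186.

State at t = 0.7949 s:
  obj    pos=(+0.401,-0.056) vel=(+0.955,-0.274) ωy=+0.00 pitch=+16.3°

Key-timestep trajectory:
   step    t(s)  obj.x    obj.z    obj.vx   obj.vz 
     62  0.1987   +0.046  +0.048  +0.239  -0.068
    124  0.3974   +0.117  +0.027  +0.476  -0.147
    186  0.5962   +0.235  -0.007  +0.720  -0.185


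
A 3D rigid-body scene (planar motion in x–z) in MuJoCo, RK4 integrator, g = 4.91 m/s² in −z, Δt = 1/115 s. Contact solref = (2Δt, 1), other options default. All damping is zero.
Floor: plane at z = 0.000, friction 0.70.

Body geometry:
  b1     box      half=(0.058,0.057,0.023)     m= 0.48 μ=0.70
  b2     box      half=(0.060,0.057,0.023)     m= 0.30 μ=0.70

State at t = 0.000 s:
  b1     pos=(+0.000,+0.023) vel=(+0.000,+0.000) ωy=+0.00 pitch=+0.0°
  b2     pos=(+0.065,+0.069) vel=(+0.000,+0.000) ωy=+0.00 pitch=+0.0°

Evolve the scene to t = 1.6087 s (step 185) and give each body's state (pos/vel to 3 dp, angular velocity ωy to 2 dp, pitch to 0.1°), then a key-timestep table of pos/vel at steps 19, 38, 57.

State at t = 1.6087 s:
  b1     pos=(+0.000,+0.023) vel=(+0.000,+0.000) ωy=+0.00 pitch=+0.0°
  b2     pos=(+0.078,+0.058) vel=(+0.000,+0.000) ωy=-0.01 pitch=+43.5°

Key-timestep trajectory:
   step    t(s)  b1.x    b1.z    b1.vx   b1.vz   b2.x    b2.z    b2.vx   b2.vz 
     19  0.1652   +0.000  +0.023  +0.000  +0.000   +0.071  +0.066  +0.074  -0.065
     38  0.3304   +0.000  +0.023  +0.000  +0.000   +0.084  +0.060  +0.020  +0.019
     57  0.4957   +0.000  +0.023  +0.000  +0.000   +0.078  +0.058  +0.024  -0.016


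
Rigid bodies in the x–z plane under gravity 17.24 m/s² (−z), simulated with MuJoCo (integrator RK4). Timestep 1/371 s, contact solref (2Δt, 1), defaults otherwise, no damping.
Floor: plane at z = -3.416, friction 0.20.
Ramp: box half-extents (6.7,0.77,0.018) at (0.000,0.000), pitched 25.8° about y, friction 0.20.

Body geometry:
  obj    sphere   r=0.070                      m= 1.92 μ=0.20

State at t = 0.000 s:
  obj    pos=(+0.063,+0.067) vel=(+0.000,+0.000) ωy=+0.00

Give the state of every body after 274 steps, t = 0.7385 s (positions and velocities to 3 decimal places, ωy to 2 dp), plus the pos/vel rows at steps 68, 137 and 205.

State at t = 0.7385 s:
  obj    pos=(+1.379,-0.569) vel=(+3.564,-1.723) ωy=+56.54

Key-timestep trajectory:
   step    t(s)  obj.x    obj.z    obj.vx   obj.vz 
     68  0.1833   +0.144  +0.028  +0.885  -0.428
    137  0.3693   +0.392  -0.092  +1.782  -0.861
    205  0.5526   +0.800  -0.289  +2.666  -1.289


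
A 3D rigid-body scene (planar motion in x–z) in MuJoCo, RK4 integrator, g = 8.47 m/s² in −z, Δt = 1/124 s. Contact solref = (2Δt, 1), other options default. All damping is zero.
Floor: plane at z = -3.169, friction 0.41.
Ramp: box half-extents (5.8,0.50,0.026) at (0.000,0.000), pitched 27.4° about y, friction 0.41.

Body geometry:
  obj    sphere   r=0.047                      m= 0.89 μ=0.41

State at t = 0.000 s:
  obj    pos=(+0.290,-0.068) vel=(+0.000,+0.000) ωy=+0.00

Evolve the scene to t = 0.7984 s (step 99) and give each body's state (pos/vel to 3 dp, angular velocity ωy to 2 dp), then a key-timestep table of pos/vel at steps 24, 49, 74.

State at t = 0.7984 s:
  obj    pos=(+1.078,-0.477) vel=(+1.973,-1.023) ωy=+47.28

Key-timestep trajectory:
   step    t(s)  obj.x    obj.z    obj.vx   obj.vz 
     24  0.1935   +0.336  -0.092  +0.479  -0.248
     49  0.3952   +0.483  -0.168  +0.977  -0.506
     74  0.5968   +0.730  -0.296  +1.475  -0.765


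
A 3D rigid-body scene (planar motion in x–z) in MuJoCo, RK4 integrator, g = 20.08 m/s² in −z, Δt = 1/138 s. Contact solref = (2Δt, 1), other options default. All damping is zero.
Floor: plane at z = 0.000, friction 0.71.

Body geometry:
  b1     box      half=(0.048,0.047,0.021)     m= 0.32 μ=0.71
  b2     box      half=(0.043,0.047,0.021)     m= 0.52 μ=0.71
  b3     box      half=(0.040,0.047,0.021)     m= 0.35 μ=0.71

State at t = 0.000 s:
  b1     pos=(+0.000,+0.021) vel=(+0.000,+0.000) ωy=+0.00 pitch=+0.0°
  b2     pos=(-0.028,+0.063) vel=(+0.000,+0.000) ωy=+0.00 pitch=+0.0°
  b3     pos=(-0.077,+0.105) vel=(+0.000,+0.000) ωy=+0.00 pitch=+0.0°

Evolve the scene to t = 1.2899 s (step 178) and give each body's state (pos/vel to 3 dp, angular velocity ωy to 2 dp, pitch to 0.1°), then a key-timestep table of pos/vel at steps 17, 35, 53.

State at t = 1.2899 s:
  b1     pos=(+0.000,+0.021) vel=(+0.000,+0.000) ωy=+0.00 pitch=+0.0°
  b2     pos=(-0.027,+0.063) vel=(+0.000,+0.000) ωy=+0.00 pitch=-0.1°
  b3     pos=(-0.092,+0.040) vel=(+0.000,+0.000) ωy=+0.00 pitch=-90.0°

Key-timestep trajectory:
   step    t(s)  b1.x    b1.z    b1.vx   b1.vz   b2.x    b2.z    b2.vx   b2.vz   b3.x    b3.z    b3.vx   b3.vz 
     17  0.1232   +0.000  +0.021  +0.000  +0.001   -0.028  +0.063  +0.002  +0.003   -0.095  +0.085  -0.251  -0.693
     35  0.2536   +0.000  +0.021  +0.000  +0.000   -0.028  +0.063  +0.000  +0.000   -0.110  +0.045  +0.005  +0.011
     53  0.3841   +0.000  +0.021  +0.000  +0.000   -0.028  +0.063  +0.000  +0.000   -0.094  +0.041  +0.322  -0.134


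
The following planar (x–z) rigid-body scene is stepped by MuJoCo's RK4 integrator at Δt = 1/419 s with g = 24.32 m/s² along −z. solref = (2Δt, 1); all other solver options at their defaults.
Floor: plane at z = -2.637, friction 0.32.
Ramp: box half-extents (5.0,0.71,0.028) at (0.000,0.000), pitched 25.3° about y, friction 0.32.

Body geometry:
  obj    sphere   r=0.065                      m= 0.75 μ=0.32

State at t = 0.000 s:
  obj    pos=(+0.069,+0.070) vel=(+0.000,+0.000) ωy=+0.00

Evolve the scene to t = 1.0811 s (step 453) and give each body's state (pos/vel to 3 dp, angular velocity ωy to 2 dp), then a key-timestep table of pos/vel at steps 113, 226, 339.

State at t = 1.0811 s:
  obj    pos=(+3.992,-1.784) vel=(+7.256,-3.430) ωy=+123.47

Key-timestep trajectory:
   step    t(s)  obj.x    obj.z    obj.vx   obj.vz 
    113  0.2697   +0.313  -0.045  +1.810  -0.856
    226  0.5394   +1.046  -0.391  +3.620  -1.711
    339  0.8091   +2.266  -0.968  +5.430  -2.567


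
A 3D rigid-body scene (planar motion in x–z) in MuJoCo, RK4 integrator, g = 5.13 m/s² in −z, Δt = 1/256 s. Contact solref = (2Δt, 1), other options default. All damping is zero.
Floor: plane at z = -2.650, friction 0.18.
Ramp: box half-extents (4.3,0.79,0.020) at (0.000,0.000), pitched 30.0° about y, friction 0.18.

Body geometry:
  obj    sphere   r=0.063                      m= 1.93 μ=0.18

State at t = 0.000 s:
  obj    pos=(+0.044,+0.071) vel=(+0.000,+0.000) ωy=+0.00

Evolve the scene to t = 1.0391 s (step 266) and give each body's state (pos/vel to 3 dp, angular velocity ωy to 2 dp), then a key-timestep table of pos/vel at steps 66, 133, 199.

State at t = 1.0391 s:
  obj    pos=(+0.901,-0.424) vel=(+1.649,-0.952) ωy=+30.21

Key-timestep trajectory:
   step    t(s)  obj.x    obj.z    obj.vx   obj.vz 
     66  0.2578   +0.097  +0.040  +0.409  -0.236
    133  0.5195   +0.258  -0.053  +0.824  -0.476
    199  0.7773   +0.523  -0.206  +1.234  -0.712


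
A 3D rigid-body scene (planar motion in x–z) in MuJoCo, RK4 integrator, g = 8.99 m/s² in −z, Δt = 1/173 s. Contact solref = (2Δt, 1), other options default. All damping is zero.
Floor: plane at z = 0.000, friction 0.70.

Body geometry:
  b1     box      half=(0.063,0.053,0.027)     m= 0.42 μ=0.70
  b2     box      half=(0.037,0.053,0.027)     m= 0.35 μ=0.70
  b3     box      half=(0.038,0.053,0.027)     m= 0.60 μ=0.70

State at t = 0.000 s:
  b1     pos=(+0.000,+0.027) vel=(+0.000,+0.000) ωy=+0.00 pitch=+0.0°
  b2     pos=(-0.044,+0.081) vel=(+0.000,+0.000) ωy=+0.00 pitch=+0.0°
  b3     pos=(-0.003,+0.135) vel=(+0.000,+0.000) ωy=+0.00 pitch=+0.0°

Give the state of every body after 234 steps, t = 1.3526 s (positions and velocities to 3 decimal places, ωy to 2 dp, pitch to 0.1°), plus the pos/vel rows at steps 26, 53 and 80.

State at t = 1.3526 s:
  b1     pos=(+0.000,+0.027) vel=(+0.000,+0.000) ωy=+0.00 pitch=+0.0°
  b2     pos=(-0.044,+0.081) vel=(+0.000,+0.000) ωy=+0.00 pitch=+0.0°
  b3     pos=(+0.031,+0.092) vel=(+0.000,+0.000) ωy=+0.00 pitch=+90.0°

Key-timestep trajectory:
   step    t(s)  b1.x    b1.z    b1.vx   b1.vz   b2.x    b2.z    b2.vx   b2.vz   b3.x    b3.z    b3.vx   b3.vz 
     26  0.1503   +0.000  +0.027  -0.001  +0.000   -0.044  +0.081  -0.001  +0.000   +0.006  +0.132  +0.151  -0.087
     53  0.3064   +0.000  +0.027  +0.001  +0.002   -0.044  +0.081  +0.001  +0.003   +0.038  +0.095  +0.109  +0.106
     80  0.4624   +0.000  +0.027  -0.003  -0.001   -0.044  +0.081  -0.004  -0.001   +0.030  +0.092  -0.075  +0.061


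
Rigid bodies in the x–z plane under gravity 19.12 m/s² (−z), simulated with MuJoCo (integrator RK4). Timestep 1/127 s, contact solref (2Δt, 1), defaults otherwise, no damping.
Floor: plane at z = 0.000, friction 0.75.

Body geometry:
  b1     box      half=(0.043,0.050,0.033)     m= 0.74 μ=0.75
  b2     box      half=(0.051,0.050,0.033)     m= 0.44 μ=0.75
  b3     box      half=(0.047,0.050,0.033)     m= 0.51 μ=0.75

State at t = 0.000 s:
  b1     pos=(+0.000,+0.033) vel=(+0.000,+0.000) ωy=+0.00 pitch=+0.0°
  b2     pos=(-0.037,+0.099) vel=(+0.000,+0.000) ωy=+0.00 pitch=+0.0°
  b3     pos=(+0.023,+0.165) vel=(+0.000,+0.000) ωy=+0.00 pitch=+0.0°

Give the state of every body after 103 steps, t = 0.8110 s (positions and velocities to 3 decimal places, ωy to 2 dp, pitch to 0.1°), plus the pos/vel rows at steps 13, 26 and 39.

State at t = 0.8110 s:
  b1     pos=(+0.000,+0.033) vel=(+0.000,+0.000) ωy=+0.00 pitch=+0.0°
  b2     pos=(-0.037,+0.099) vel=(+0.000,+0.000) ωy=+0.00 pitch=-0.2°
  b3     pos=(+0.135,+0.033) vel=(+0.000,+0.000) ωy=+0.00 pitch=+180.0°

Key-timestep trajectory:
   step    t(s)  b1.x    b1.z    b1.vx   b1.vz   b2.x    b2.z    b2.vx   b2.vz   b3.x    b3.z    b3.vx   b3.vz 
     13  0.1024   +0.000  +0.033  -0.001  +0.001   -0.037  +0.099  -0.003  +0.001   +0.037  +0.156  +0.302  -0.274
     26  0.2047   +0.000  +0.033  +0.000  +0.001   -0.037  +0.099  -0.002  +0.001   +0.088  +0.097  +0.741  -0.709
     39  0.3071   +0.000  +0.033  +0.000  +0.000   -0.037  +0.099  +0.000  +0.000   +0.137  +0.030  -0.067  +0.141


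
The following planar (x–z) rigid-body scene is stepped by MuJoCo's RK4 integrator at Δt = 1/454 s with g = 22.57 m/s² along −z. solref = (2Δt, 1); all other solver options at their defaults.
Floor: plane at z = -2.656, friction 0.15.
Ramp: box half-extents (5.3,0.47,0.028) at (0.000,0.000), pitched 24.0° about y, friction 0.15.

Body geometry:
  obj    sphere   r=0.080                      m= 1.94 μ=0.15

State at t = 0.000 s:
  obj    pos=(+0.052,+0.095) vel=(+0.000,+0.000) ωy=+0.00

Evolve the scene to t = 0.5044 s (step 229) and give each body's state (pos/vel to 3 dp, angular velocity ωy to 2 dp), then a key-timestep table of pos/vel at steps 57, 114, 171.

State at t = 0.5044 s:
  obj    pos=(+0.814,-0.244) vel=(+3.022,-1.345) ωy=+41.33

Key-timestep trajectory:
   step    t(s)  obj.x    obj.z    obj.vx   obj.vz 
     57  0.1256   +0.099  +0.074  +0.752  -0.335
    114  0.2511   +0.241  +0.011  +1.504  -0.670
    171  0.3767   +0.477  -0.094  +2.257  -1.005


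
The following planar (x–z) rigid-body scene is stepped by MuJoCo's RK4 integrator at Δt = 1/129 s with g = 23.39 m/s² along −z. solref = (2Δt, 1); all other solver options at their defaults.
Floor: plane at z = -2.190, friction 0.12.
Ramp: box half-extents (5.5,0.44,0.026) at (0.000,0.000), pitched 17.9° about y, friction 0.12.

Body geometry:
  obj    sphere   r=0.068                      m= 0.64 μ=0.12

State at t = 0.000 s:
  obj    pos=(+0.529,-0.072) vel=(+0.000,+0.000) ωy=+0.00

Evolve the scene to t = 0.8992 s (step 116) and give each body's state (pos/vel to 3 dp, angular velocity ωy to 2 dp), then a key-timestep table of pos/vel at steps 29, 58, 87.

State at t = 0.8992 s:
  obj    pos=(+2.505,-0.710) vel=(+4.395,-1.419) ωy=+67.87

Key-timestep trajectory:
   step    t(s)  obj.x    obj.z    obj.vx   obj.vz 
     29  0.2248   +0.653  -0.112  +1.099  -0.355
     58  0.4496   +1.023  -0.232  +2.198  -0.710
     87  0.6744   +1.641  -0.431  +3.296  -1.065


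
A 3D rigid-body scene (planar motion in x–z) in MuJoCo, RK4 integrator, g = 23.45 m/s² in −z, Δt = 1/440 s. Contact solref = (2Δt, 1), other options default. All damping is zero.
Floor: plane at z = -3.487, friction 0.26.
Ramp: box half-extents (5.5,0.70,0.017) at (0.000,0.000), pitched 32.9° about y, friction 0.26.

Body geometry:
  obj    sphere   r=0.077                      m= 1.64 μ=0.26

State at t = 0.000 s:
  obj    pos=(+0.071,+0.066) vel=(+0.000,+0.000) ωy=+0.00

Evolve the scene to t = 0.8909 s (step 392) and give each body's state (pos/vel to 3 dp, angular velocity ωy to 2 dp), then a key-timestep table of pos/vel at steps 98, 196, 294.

State at t = 0.8909 s:
  obj    pos=(+3.103,-1.895) vel=(+6.806,-4.403) ωy=+105.25

Key-timestep trajectory:
   step    t(s)  obj.x    obj.z    obj.vx   obj.vz 
     98  0.2227   +0.261  -0.057  +1.702  -1.101
    196  0.4455   +0.829  -0.424  +3.403  -2.202
    294  0.6682   +1.777  -1.037  +5.105  -3.302


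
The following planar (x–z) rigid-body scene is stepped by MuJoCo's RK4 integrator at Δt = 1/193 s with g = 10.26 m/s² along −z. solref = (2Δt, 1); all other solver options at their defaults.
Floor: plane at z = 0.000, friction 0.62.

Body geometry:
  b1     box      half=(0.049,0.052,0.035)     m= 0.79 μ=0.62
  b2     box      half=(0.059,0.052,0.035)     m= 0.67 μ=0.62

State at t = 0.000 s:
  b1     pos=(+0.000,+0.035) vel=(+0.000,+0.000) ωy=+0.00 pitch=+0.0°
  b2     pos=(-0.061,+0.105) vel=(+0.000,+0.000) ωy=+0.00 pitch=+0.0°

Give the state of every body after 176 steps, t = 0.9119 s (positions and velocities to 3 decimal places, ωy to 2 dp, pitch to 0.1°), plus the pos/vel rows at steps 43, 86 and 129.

State at t = 0.9119 s:
  b1     pos=(+0.000,+0.035) vel=(+0.000,+0.000) ωy=+0.00 pitch=+0.0°
  b2     pos=(-0.118,+0.059) vel=(+0.000,+0.000) ωy=+0.00 pitch=-90.0°

Key-timestep trajectory:
   step    t(s)  b1.x    b1.z    b1.vx   b1.vz   b2.x    b2.z    b2.vx   b2.vz 
     43  0.2228   +0.000  +0.035  +0.000  +0.000   -0.098  +0.065  -0.428  +0.005
     86  0.4456   +0.000  +0.035  +0.000  +0.000   -0.137  +0.067  +0.059  -0.014
    129  0.6684   +0.000  +0.035  +0.000  +0.000   -0.116  +0.061  -0.142  -0.084


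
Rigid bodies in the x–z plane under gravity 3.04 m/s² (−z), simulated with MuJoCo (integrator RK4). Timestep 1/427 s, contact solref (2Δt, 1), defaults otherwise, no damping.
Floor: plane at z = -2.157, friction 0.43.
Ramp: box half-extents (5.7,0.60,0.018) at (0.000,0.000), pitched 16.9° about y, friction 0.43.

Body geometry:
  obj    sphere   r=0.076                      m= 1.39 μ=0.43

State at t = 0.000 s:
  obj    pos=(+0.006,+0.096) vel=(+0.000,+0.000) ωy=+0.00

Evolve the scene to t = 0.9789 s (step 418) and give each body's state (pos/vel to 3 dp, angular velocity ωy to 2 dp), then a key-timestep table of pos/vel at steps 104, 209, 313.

State at t = 0.9789 s:
  obj    pos=(+0.296,+0.008) vel=(+0.591,-0.180) ωy=+8.13

Key-timestep trajectory:
   step    t(s)  obj.x    obj.z    obj.vx   obj.vz 
    104  0.2436   +0.024  +0.091  +0.147  -0.045
    209  0.4895   +0.078  +0.074  +0.296  -0.090
    313  0.7330   +0.168  +0.047  +0.443  -0.135


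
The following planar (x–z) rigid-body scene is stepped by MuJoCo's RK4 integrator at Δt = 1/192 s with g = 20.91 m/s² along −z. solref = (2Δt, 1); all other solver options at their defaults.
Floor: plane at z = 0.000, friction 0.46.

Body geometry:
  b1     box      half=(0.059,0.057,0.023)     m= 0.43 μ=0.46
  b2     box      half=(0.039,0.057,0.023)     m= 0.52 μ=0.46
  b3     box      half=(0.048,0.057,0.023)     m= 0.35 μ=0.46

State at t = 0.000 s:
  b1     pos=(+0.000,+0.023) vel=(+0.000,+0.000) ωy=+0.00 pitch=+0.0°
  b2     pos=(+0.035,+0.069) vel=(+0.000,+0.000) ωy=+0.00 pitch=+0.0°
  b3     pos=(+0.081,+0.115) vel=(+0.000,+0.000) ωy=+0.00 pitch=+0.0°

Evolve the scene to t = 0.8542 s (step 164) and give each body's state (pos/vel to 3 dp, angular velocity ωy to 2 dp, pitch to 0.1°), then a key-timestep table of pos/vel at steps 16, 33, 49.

State at t = 0.8542 s:
  b1     pos=(+0.000,+0.023) vel=(+0.000,+0.000) ωy=+0.00 pitch=+0.0°
  b2     pos=(+0.035,+0.069) vel=(+0.000,+0.000) ωy=+0.00 pitch=+0.0°
  b3     pos=(+0.104,+0.048) vel=(+0.000,+0.000) ωy=+0.00 pitch=+90.0°

Key-timestep trajectory:
   step    t(s)  b1.x    b1.z    b1.vx   b1.vz   b2.x    b2.z    b2.vx   b2.vz   b3.x    b3.z    b3.vx   b3.vz 
     16  0.0833   +0.000  +0.023  +0.000  +0.000   +0.035  +0.069  -0.001  +0.001   +0.089  +0.110  +0.214  -0.155
     33  0.1719   +0.000  +0.023  +0.000  +0.000   +0.035  +0.069  +0.000  +0.000   +0.111  +0.043  -0.003  -0.271
     49  0.2552   +0.000  +0.023  +0.000  +0.000   +0.035  +0.069  +0.000  +0.000   +0.104  +0.048  +0.103  -0.047


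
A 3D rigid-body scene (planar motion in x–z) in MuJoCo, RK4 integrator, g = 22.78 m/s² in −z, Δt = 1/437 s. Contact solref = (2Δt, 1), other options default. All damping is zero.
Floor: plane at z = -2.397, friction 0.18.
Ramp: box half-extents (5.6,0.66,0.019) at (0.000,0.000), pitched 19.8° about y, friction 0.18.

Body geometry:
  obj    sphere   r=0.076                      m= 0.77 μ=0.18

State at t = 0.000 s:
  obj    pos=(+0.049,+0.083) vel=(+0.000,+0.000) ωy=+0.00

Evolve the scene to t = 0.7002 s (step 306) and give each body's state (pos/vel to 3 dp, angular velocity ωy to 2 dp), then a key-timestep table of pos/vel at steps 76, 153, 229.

State at t = 0.7002 s:
  obj    pos=(+1.321,-0.374) vel=(+3.631,-1.307) ωy=+50.78

Key-timestep trajectory:
   step    t(s)  obj.x    obj.z    obj.vx   obj.vz 
     76  0.1739   +0.128  +0.055  +0.902  -0.325
    153  0.3501   +0.367  -0.031  +1.816  -0.654
    229  0.5240   +0.761  -0.173  +2.718  -0.978
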